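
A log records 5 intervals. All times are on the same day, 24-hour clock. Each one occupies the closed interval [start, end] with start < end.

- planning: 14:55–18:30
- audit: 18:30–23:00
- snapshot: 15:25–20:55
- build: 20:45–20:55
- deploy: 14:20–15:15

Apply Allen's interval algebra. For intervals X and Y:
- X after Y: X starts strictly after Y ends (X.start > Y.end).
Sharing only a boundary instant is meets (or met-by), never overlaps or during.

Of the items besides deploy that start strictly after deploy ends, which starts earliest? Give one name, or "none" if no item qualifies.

Target deploy = [14:20, 15:15].
audit [18:30, 23:00] → after → candidate.
build [20:45, 20:55] → after → candidate.
planning [14:55, 18:30] → overlapped-by → excluded.
snapshot [15:25, 20:55] → after → candidate.
Among candidates, earliest start is 15:25 → snapshot.

snapshot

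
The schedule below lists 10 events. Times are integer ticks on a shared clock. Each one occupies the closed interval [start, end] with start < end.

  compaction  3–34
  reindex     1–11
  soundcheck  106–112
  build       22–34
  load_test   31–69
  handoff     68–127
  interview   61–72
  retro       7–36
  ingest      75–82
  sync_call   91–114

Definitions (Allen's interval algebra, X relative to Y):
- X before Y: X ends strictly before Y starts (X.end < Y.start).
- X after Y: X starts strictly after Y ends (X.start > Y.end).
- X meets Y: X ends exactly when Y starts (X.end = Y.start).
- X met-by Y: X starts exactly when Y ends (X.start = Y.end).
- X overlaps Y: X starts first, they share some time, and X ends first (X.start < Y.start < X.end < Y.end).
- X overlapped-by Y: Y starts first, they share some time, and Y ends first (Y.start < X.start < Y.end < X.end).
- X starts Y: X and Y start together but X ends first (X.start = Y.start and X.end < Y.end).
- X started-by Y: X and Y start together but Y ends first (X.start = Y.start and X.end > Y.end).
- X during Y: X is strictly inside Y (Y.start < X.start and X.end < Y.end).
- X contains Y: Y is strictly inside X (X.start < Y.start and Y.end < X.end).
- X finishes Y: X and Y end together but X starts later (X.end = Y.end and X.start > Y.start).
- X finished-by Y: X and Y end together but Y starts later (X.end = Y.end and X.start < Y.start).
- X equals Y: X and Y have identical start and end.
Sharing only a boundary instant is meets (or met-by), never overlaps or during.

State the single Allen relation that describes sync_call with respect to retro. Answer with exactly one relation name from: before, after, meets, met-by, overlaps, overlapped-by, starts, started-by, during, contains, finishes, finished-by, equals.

after

sync_call = [91, 114]; retro = [7, 36].
Compare endpoints: sync_call.start > retro.start, sync_call.start > retro.end, sync_call.end > retro.start, sync_call.end > retro.end.
That pattern is 'after'.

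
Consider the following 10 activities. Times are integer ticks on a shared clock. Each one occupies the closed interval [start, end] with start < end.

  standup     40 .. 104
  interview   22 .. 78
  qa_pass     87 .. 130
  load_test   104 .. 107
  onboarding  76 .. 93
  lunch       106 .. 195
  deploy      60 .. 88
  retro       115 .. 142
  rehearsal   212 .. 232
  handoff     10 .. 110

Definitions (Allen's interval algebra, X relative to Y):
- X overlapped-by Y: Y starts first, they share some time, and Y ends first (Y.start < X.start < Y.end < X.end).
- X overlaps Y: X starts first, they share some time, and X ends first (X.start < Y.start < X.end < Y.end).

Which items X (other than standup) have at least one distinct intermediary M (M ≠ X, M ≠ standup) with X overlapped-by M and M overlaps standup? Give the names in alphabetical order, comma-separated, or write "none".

deploy, onboarding

Target standup = [40, 104].
Intermediaries M with M overlaps standup: interview.
Via interview — items with X overlapped-by interview: deploy, onboarding.
Union: deploy, onboarding.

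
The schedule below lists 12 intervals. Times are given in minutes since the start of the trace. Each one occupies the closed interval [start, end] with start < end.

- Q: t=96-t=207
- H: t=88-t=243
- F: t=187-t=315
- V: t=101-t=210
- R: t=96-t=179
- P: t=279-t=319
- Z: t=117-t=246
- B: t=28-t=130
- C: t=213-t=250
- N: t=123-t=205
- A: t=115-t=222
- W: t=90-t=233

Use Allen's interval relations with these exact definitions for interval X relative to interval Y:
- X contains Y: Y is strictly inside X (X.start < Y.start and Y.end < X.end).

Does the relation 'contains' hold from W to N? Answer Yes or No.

Yes

W = [t=90, t=233], N = [t=123, t=205].
Actual relation of W to N: contains.
Asked whether 'contains' holds → Yes.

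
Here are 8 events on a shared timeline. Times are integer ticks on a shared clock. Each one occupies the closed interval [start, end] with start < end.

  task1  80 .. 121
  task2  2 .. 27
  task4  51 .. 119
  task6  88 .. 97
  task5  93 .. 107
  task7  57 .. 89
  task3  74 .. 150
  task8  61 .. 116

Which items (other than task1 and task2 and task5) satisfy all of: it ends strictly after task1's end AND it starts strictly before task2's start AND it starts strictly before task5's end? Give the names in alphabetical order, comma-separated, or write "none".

Conditions: its end is strictly after task1's end (X.end > 121) AND its start is strictly before task2's start (X.start < 2) AND its start is strictly before task5's end (X.start < 107).
task3: end 150 > 121? ✓; start 74 < 2? ✗; start 74 < 107? ✓ → no.
task4: end 119 > 121? ✗; start 51 < 2? ✗; start 51 < 107? ✓ → no.
task6: end 97 > 121? ✗; start 88 < 2? ✗; start 88 < 107? ✓ → no.
task7: end 89 > 121? ✗; start 57 < 2? ✗; start 57 < 107? ✓ → no.
task8: end 116 > 121? ✗; start 61 < 2? ✗; start 61 < 107? ✓ → no.
Result: none.

none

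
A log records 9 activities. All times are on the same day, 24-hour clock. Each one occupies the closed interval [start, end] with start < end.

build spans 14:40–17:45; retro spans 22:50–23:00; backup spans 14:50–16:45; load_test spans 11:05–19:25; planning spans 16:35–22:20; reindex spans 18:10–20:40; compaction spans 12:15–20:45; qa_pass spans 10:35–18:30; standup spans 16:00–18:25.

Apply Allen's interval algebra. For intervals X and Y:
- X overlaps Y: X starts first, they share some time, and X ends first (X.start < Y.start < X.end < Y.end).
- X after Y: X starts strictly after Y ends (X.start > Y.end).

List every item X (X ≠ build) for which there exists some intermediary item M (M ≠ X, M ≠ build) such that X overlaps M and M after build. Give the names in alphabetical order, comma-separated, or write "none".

Target build = [14:40, 17:45].
Intermediaries M with M after build: reindex, retro.
Via reindex — items with X overlaps reindex: load_test, qa_pass, standup.
Via retro — items with X overlaps retro: none.
Union: load_test, qa_pass, standup.

load_test, qa_pass, standup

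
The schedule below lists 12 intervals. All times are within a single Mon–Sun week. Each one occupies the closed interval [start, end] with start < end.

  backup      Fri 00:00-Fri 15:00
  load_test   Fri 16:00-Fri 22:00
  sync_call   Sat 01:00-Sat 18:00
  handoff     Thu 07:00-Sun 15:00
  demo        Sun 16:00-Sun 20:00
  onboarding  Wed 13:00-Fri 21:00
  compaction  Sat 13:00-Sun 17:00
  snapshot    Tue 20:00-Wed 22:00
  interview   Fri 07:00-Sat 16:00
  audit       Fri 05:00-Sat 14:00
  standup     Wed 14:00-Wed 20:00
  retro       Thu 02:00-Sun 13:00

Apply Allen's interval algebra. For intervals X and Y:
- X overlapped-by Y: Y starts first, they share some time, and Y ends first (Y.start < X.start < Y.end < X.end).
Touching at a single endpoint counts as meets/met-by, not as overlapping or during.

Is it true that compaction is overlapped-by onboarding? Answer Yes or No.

No

compaction = [Sat 13:00, Sun 17:00], onboarding = [Wed 13:00, Fri 21:00].
Actual relation of compaction to onboarding: after.
Asked whether 'overlapped-by' holds → No.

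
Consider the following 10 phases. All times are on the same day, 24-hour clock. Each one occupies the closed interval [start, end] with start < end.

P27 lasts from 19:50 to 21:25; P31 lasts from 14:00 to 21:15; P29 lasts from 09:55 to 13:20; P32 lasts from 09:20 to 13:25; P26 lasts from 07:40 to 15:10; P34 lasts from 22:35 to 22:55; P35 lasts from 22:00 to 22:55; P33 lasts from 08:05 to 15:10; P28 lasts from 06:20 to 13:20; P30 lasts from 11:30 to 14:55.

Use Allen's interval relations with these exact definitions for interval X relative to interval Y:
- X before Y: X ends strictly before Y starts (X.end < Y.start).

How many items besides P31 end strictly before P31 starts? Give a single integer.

3

Target P31 = [14:00, 21:15].
P26 [07:40, 15:10] → overlaps → no.
P27 [19:50, 21:25] → overlapped-by → no.
P28 [06:20, 13:20] → before → counts.
P29 [09:55, 13:20] → before → counts.
P30 [11:30, 14:55] → overlaps → no.
P32 [09:20, 13:25] → before → counts.
P33 [08:05, 15:10] → overlaps → no.
P34 [22:35, 22:55] → after → no.
P35 [22:00, 22:55] → after → no.
Total: 3.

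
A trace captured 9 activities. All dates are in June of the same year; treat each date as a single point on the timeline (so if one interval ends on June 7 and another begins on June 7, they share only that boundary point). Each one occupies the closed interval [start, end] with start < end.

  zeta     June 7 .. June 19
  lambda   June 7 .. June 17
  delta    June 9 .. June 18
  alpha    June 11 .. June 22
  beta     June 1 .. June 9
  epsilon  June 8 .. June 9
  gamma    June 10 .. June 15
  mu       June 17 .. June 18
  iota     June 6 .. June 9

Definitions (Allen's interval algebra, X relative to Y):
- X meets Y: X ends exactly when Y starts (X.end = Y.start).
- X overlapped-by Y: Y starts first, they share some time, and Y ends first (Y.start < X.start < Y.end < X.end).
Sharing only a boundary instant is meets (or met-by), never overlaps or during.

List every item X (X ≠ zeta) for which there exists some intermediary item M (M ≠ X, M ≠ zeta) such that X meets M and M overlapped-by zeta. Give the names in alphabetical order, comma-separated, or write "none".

Target zeta = [June 7, June 19].
Intermediaries M with M overlapped-by zeta: alpha.
Via alpha — items with X meets alpha: none.
Union: none.

none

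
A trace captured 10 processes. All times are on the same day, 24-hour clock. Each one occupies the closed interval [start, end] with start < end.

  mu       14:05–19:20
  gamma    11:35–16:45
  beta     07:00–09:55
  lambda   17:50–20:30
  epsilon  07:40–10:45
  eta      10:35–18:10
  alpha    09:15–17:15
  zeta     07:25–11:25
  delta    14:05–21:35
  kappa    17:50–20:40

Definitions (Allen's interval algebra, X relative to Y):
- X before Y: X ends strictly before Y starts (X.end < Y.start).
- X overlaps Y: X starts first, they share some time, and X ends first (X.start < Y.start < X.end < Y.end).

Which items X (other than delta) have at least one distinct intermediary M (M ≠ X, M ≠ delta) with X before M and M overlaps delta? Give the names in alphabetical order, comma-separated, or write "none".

Target delta = [14:05, 21:35].
Intermediaries M with M overlaps delta: alpha, eta, gamma.
Via alpha — items with X before alpha: none.
Via eta — items with X before eta: beta.
Via gamma — items with X before gamma: beta, epsilon, zeta.
Union: beta, epsilon, zeta.

beta, epsilon, zeta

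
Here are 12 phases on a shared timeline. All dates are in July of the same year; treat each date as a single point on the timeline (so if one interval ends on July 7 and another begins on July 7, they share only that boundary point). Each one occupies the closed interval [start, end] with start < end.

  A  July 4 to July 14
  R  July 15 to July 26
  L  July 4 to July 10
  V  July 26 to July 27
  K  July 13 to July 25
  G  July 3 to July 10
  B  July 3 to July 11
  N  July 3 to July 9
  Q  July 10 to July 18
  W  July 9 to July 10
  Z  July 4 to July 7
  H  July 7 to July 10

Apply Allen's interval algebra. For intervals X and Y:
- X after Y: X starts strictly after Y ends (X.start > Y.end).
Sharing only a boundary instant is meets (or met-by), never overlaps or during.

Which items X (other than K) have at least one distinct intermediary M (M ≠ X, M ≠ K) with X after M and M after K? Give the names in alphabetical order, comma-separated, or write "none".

none

Target K = [July 13, July 25].
Intermediaries M with M after K: V.
Via V — items with X after V: none.
Union: none.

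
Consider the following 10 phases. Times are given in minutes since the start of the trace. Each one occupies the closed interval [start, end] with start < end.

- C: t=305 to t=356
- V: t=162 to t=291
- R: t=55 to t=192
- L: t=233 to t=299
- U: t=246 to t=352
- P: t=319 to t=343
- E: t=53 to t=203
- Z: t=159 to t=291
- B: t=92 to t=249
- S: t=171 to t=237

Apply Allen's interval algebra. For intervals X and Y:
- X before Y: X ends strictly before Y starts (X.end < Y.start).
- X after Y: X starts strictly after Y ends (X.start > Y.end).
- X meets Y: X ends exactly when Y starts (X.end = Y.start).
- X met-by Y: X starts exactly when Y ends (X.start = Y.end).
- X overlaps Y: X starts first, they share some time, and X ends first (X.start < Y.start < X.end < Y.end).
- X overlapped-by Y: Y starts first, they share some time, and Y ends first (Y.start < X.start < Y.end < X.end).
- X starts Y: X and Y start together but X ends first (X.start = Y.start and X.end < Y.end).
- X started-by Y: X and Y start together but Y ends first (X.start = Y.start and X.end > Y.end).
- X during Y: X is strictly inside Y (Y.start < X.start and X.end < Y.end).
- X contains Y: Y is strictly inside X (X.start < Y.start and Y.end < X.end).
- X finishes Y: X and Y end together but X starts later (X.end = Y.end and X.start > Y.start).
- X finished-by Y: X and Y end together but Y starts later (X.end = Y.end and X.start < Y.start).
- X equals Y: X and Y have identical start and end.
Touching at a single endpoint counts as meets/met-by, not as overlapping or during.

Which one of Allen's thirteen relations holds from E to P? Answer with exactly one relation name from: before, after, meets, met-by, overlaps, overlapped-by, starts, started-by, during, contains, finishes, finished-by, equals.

before

E = [t=53, t=203]; P = [t=319, t=343].
Compare endpoints: E.start < P.start, E.start < P.end, E.end < P.start, E.end < P.end.
That pattern is 'before'.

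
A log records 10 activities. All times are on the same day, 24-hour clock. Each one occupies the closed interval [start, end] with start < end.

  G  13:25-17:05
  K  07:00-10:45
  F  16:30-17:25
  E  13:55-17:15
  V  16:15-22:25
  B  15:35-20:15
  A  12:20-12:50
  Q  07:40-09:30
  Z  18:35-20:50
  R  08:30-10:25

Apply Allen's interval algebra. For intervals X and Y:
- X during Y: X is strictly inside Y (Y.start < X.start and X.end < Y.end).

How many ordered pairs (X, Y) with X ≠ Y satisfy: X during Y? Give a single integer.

5

Checking all 90 ordered pairs for relation 'during'; matching pairs in alphabetical order:
(F, B): F during B ✓
(F, V): F during V ✓
(Q, K): Q during K ✓
(R, K): R during K ✓
(Z, V): Z during V ✓
Count: 5.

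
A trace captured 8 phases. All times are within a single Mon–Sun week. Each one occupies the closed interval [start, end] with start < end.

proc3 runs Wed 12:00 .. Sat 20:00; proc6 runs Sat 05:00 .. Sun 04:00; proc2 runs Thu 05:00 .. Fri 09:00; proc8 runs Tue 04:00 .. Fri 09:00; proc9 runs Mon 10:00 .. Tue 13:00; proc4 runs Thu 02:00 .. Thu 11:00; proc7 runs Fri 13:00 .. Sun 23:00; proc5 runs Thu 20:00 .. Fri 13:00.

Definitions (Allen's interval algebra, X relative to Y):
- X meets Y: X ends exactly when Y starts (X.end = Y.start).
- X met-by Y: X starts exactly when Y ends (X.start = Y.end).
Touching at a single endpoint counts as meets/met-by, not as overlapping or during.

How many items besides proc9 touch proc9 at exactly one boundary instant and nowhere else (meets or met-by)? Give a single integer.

0

Target proc9 = [Mon 10:00, Tue 13:00].
proc2 [Thu 05:00, Fri 09:00] → after → no.
proc3 [Wed 12:00, Sat 20:00] → after → no.
proc4 [Thu 02:00, Thu 11:00] → after → no.
proc5 [Thu 20:00, Fri 13:00] → after → no.
proc6 [Sat 05:00, Sun 04:00] → after → no.
proc7 [Fri 13:00, Sun 23:00] → after → no.
proc8 [Tue 04:00, Fri 09:00] → overlapped-by → no.
Total: 0.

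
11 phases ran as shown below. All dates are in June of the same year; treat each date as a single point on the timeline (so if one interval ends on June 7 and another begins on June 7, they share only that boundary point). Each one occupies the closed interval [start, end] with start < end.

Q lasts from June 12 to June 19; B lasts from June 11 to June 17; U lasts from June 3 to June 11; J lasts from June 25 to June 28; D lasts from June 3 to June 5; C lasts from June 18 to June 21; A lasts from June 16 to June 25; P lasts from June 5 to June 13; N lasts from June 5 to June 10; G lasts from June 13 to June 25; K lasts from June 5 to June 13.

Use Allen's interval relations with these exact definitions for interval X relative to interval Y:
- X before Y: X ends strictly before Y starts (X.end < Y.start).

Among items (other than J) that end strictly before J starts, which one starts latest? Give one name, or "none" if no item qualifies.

Target J = [June 25, June 28].
A [June 16, June 25] → meets → excluded.
B [June 11, June 17] → before → candidate.
C [June 18, June 21] → before → candidate.
D [June 3, June 5] → before → candidate.
G [June 13, June 25] → meets → excluded.
K [June 5, June 13] → before → candidate.
N [June 5, June 10] → before → candidate.
P [June 5, June 13] → before → candidate.
Q [June 12, June 19] → before → candidate.
U [June 3, June 11] → before → candidate.
Among candidates, latest start is June 18 → C.

C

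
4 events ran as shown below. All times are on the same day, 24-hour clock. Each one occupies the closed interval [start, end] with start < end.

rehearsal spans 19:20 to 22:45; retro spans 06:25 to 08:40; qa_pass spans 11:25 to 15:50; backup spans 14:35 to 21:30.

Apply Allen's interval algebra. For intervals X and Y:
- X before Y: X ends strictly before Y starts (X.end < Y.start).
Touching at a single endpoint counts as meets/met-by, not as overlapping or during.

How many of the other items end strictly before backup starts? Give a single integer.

Target backup = [14:35, 21:30].
qa_pass [11:25, 15:50] → overlaps → no.
rehearsal [19:20, 22:45] → overlapped-by → no.
retro [06:25, 08:40] → before → counts.
Total: 1.

1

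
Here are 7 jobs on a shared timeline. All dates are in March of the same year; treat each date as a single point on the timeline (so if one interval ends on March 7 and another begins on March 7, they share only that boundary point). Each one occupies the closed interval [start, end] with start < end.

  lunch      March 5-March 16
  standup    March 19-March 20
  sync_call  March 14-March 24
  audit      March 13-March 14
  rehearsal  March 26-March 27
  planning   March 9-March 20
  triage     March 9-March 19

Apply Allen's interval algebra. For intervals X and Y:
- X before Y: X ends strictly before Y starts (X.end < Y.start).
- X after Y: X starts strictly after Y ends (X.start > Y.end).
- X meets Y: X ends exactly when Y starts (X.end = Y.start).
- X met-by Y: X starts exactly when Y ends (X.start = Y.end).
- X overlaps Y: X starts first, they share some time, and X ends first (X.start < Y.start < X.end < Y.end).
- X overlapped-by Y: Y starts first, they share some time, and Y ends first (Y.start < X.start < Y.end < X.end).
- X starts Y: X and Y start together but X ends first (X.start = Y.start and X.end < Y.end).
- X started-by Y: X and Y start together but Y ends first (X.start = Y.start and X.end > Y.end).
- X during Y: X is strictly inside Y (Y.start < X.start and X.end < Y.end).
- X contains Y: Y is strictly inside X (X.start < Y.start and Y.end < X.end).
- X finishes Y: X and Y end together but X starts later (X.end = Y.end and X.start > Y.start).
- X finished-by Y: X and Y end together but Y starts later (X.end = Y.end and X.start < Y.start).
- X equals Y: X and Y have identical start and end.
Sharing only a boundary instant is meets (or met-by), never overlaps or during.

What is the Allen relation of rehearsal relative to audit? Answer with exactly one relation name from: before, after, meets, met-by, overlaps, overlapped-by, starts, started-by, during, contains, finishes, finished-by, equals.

after

rehearsal = [March 26, March 27]; audit = [March 13, March 14].
Compare endpoints: rehearsal.start > audit.start, rehearsal.start > audit.end, rehearsal.end > audit.start, rehearsal.end > audit.end.
That pattern is 'after'.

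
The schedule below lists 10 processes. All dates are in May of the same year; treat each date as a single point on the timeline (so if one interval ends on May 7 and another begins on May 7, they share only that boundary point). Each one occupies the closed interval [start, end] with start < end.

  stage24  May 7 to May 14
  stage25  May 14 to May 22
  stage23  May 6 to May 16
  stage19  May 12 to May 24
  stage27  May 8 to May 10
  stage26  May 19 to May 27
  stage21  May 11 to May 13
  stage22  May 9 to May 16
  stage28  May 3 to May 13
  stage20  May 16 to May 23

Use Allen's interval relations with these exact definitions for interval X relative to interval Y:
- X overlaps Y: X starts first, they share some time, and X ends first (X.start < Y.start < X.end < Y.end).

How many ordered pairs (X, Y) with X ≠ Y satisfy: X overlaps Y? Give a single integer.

16

Checking all 90 ordered pairs for relation 'overlaps'; matching pairs in alphabetical order:
(stage19, stage26): stage19 overlaps stage26 ✓
(stage20, stage26): stage20 overlaps stage26 ✓
(stage21, stage19): stage21 overlaps stage19 ✓
(stage22, stage19): stage22 overlaps stage19 ✓
(stage22, stage25): stage22 overlaps stage25 ✓
(stage23, stage19): stage23 overlaps stage19 ✓
(stage23, stage25): stage23 overlaps stage25 ✓
(stage24, stage19): stage24 overlaps stage19 ✓
(stage24, stage22): stage24 overlaps stage22 ✓
(stage25, stage20): stage25 overlaps stage20 ✓
(stage25, stage26): stage25 overlaps stage26 ✓
(stage27, stage22): stage27 overlaps stage22 ✓
(stage28, stage19): stage28 overlaps stage19 ✓
(stage28, stage22): stage28 overlaps stage22 ✓
(stage28, stage23): stage28 overlaps stage23 ✓
(stage28, stage24): stage28 overlaps stage24 ✓
Count: 16.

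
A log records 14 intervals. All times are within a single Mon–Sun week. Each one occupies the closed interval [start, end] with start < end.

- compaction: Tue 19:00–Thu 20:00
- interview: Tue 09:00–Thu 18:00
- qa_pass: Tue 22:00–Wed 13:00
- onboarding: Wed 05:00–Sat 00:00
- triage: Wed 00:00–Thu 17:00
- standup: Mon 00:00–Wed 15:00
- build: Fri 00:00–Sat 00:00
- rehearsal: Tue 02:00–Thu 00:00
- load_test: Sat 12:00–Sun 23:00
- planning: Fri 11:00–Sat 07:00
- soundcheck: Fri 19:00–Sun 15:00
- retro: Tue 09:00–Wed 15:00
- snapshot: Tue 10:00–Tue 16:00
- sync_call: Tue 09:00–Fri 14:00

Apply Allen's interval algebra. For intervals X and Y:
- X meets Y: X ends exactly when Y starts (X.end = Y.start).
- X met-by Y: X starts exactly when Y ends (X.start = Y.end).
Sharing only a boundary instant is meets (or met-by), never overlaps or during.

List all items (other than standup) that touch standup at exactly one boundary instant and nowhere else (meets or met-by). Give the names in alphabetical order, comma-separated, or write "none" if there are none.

none

Target standup = [Mon 00:00, Wed 15:00].
build [Fri 00:00, Sat 00:00] → after → no.
compaction [Tue 19:00, Thu 20:00] → overlapped-by → no.
interview [Tue 09:00, Thu 18:00] → overlapped-by → no.
load_test [Sat 12:00, Sun 23:00] → after → no.
onboarding [Wed 05:00, Sat 00:00] → overlapped-by → no.
planning [Fri 11:00, Sat 07:00] → after → no.
qa_pass [Tue 22:00, Wed 13:00] → during → no.
rehearsal [Tue 02:00, Thu 00:00] → overlapped-by → no.
retro [Tue 09:00, Wed 15:00] → finishes → no.
snapshot [Tue 10:00, Tue 16:00] → during → no.
soundcheck [Fri 19:00, Sun 15:00] → after → no.
sync_call [Tue 09:00, Fri 14:00] → overlapped-by → no.
triage [Wed 00:00, Thu 17:00] → overlapped-by → no.
Result: none.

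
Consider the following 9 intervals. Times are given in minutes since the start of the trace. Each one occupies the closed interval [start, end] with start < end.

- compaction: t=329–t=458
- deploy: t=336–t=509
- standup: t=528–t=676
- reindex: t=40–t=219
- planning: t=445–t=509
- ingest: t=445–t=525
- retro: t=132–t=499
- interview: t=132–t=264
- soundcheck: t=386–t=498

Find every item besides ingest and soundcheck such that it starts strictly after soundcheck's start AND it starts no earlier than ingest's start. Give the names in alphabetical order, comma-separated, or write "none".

planning, standup

Conditions: its start is strictly after soundcheck's start (X.start > t=386) AND its start is no earlier than ingest's start (X.start >= t=445).
compaction: start t=329 > t=386? ✗; start t=329 >= t=445? ✗ → no.
deploy: start t=336 > t=386? ✗; start t=336 >= t=445? ✗ → no.
interview: start t=132 > t=386? ✗; start t=132 >= t=445? ✗ → no.
planning: start t=445 > t=386? ✓; start t=445 >= t=445? ✓ → yes.
reindex: start t=40 > t=386? ✗; start t=40 >= t=445? ✗ → no.
retro: start t=132 > t=386? ✗; start t=132 >= t=445? ✗ → no.
standup: start t=528 > t=386? ✓; start t=528 >= t=445? ✓ → yes.
Result: planning, standup.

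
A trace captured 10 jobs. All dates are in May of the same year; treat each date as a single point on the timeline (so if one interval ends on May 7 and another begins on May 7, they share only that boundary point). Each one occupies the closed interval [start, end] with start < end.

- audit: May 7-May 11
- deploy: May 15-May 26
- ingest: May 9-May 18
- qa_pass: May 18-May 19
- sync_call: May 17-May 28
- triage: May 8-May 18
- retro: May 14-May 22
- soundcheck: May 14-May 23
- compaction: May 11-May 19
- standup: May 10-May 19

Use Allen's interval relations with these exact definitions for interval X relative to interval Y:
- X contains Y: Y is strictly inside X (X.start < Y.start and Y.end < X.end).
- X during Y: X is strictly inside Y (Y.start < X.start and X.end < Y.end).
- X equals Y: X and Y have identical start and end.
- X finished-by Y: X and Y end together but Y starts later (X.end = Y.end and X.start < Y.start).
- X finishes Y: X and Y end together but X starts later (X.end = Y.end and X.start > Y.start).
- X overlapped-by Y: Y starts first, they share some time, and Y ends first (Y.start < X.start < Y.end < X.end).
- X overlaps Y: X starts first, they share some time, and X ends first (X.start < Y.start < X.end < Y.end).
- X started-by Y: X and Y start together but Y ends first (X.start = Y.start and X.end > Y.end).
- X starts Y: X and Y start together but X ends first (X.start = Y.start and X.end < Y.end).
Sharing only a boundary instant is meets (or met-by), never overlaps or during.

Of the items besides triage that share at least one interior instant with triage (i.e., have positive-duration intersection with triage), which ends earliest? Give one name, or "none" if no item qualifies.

Target triage = [May 8, May 18].
audit [May 7, May 11] → overlaps → candidate.
compaction [May 11, May 19] → overlapped-by → candidate.
deploy [May 15, May 26] → overlapped-by → candidate.
ingest [May 9, May 18] → finishes → candidate.
qa_pass [May 18, May 19] → met-by → excluded.
retro [May 14, May 22] → overlapped-by → candidate.
soundcheck [May 14, May 23] → overlapped-by → candidate.
standup [May 10, May 19] → overlapped-by → candidate.
sync_call [May 17, May 28] → overlapped-by → candidate.
Among candidates, earliest end is May 11 → audit.

audit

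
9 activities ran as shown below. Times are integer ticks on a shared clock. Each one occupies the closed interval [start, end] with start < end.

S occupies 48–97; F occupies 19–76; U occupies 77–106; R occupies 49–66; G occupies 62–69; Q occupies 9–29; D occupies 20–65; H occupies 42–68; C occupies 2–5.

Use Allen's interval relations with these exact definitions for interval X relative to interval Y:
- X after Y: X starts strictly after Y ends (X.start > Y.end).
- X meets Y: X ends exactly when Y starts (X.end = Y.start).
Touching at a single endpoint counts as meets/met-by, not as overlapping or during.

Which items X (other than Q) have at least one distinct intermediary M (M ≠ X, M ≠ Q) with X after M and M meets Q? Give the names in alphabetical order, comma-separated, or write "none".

Target Q = [9, 29].
Intermediaries M with M meets Q: none.
Union: none.

none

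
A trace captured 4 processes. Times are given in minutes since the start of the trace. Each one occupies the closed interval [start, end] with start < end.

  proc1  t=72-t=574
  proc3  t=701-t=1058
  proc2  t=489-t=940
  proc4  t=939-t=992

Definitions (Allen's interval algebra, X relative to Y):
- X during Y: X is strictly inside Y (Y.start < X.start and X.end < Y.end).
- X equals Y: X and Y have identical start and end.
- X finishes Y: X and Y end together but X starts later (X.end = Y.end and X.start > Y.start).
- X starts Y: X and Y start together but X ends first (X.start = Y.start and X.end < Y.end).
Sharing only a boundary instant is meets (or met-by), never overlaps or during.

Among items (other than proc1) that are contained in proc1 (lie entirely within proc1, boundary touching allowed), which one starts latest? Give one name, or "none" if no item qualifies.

Target proc1 = [t=72, t=574].
proc2 [t=489, t=940] → overlapped-by → excluded.
proc3 [t=701, t=1058] → after → excluded.
proc4 [t=939, t=992] → after → excluded.
No candidates → none.

none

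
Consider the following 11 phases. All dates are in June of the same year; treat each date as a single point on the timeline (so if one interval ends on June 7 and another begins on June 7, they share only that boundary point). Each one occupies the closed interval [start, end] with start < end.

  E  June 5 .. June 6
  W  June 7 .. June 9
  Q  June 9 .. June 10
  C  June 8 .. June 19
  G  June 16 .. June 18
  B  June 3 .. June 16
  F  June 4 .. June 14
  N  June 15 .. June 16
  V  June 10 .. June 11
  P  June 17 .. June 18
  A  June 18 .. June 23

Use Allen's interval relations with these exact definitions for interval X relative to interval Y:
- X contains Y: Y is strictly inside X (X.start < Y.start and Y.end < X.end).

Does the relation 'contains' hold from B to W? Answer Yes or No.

B = [June 3, June 16], W = [June 7, June 9].
Actual relation of B to W: contains.
Asked whether 'contains' holds → Yes.

Yes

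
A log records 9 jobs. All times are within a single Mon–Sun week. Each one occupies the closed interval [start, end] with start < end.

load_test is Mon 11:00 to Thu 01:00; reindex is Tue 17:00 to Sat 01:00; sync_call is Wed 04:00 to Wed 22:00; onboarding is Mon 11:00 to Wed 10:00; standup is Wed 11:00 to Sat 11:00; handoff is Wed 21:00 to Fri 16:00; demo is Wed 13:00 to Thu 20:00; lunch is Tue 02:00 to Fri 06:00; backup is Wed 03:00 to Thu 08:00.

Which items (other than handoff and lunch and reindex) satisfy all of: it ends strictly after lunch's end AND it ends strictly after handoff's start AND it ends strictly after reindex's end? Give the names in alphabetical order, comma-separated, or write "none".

standup

Conditions: its end is strictly after lunch's end (X.end > Fri 06:00) AND its end is strictly after handoff's start (X.end > Wed 21:00) AND its end is strictly after reindex's end (X.end > Sat 01:00).
backup: end Thu 08:00 > Fri 06:00? ✗; end Thu 08:00 > Wed 21:00? ✓; end Thu 08:00 > Sat 01:00? ✗ → no.
demo: end Thu 20:00 > Fri 06:00? ✗; end Thu 20:00 > Wed 21:00? ✓; end Thu 20:00 > Sat 01:00? ✗ → no.
load_test: end Thu 01:00 > Fri 06:00? ✗; end Thu 01:00 > Wed 21:00? ✓; end Thu 01:00 > Sat 01:00? ✗ → no.
onboarding: end Wed 10:00 > Fri 06:00? ✗; end Wed 10:00 > Wed 21:00? ✗; end Wed 10:00 > Sat 01:00? ✗ → no.
standup: end Sat 11:00 > Fri 06:00? ✓; end Sat 11:00 > Wed 21:00? ✓; end Sat 11:00 > Sat 01:00? ✓ → yes.
sync_call: end Wed 22:00 > Fri 06:00? ✗; end Wed 22:00 > Wed 21:00? ✓; end Wed 22:00 > Sat 01:00? ✗ → no.
Result: standup.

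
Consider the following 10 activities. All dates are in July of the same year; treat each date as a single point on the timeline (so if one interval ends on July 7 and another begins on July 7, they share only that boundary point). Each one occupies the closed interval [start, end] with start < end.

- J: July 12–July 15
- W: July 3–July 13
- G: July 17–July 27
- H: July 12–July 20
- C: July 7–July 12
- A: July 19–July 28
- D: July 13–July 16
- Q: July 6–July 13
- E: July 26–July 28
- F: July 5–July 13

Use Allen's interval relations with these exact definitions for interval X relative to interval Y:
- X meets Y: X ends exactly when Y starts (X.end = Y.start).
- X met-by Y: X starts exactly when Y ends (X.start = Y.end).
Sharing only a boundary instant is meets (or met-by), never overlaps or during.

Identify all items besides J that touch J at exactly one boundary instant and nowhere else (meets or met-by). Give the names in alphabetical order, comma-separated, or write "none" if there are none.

C

Target J = [July 12, July 15].
A [July 19, July 28] → after → no.
C [July 7, July 12] → meets → yes.
D [July 13, July 16] → overlapped-by → no.
E [July 26, July 28] → after → no.
F [July 5, July 13] → overlaps → no.
G [July 17, July 27] → after → no.
H [July 12, July 20] → started-by → no.
Q [July 6, July 13] → overlaps → no.
W [July 3, July 13] → overlaps → no.
Result: C.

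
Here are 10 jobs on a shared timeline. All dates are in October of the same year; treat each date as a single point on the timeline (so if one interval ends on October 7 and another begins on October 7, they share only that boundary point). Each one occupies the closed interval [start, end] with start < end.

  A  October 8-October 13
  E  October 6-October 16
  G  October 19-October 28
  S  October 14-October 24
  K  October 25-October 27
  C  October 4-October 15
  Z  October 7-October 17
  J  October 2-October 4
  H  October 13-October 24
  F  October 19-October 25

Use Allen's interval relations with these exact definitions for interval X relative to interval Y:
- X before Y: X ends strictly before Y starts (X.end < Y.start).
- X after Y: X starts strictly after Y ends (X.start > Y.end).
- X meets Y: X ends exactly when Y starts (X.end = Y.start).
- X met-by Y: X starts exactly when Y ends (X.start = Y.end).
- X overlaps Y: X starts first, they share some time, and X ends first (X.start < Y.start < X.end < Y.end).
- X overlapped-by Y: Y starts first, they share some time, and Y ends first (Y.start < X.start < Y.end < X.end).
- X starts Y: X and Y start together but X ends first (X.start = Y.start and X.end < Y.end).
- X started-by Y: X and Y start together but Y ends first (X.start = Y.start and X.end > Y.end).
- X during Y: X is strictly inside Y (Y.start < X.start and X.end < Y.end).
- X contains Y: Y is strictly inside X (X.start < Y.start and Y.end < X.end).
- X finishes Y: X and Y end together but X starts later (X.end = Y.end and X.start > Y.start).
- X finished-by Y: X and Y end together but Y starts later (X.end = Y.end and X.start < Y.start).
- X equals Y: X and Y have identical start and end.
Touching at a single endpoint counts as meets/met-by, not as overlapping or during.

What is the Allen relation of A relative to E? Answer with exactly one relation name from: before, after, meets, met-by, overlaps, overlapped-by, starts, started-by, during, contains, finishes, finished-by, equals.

A = [October 8, October 13]; E = [October 6, October 16].
Compare endpoints: A.start > E.start, A.start < E.end, A.end > E.start, A.end < E.end.
That pattern is 'during'.

during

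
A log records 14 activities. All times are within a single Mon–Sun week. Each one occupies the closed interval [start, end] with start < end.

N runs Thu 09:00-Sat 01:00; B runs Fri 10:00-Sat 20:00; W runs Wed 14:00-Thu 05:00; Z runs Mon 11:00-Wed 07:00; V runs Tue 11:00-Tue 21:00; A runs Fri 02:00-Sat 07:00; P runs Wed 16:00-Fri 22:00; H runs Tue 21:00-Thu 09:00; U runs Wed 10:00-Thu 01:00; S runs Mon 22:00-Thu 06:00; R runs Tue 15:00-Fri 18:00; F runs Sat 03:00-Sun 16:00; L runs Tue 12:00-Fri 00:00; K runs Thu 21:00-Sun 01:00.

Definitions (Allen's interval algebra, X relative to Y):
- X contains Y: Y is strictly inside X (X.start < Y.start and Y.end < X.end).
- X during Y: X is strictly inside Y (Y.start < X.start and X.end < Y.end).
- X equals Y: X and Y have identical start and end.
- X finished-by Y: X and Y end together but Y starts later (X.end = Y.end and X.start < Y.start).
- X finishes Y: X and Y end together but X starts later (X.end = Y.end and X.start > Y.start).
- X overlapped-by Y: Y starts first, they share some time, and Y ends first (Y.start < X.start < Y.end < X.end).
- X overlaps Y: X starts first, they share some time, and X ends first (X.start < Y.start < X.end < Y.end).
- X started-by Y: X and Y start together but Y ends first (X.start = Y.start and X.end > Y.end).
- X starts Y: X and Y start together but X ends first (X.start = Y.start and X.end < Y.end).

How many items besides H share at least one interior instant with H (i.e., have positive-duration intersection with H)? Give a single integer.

Target H = [Tue 21:00, Thu 09:00].
A [Fri 02:00, Sat 07:00] → after → no.
B [Fri 10:00, Sat 20:00] → after → no.
F [Sat 03:00, Sun 16:00] → after → no.
K [Thu 21:00, Sun 01:00] → after → no.
L [Tue 12:00, Fri 00:00] → contains → counts.
N [Thu 09:00, Sat 01:00] → met-by → no.
P [Wed 16:00, Fri 22:00] → overlapped-by → counts.
R [Tue 15:00, Fri 18:00] → contains → counts.
S [Mon 22:00, Thu 06:00] → overlaps → counts.
U [Wed 10:00, Thu 01:00] → during → counts.
V [Tue 11:00, Tue 21:00] → meets → no.
W [Wed 14:00, Thu 05:00] → during → counts.
Z [Mon 11:00, Wed 07:00] → overlaps → counts.
Total: 7.

7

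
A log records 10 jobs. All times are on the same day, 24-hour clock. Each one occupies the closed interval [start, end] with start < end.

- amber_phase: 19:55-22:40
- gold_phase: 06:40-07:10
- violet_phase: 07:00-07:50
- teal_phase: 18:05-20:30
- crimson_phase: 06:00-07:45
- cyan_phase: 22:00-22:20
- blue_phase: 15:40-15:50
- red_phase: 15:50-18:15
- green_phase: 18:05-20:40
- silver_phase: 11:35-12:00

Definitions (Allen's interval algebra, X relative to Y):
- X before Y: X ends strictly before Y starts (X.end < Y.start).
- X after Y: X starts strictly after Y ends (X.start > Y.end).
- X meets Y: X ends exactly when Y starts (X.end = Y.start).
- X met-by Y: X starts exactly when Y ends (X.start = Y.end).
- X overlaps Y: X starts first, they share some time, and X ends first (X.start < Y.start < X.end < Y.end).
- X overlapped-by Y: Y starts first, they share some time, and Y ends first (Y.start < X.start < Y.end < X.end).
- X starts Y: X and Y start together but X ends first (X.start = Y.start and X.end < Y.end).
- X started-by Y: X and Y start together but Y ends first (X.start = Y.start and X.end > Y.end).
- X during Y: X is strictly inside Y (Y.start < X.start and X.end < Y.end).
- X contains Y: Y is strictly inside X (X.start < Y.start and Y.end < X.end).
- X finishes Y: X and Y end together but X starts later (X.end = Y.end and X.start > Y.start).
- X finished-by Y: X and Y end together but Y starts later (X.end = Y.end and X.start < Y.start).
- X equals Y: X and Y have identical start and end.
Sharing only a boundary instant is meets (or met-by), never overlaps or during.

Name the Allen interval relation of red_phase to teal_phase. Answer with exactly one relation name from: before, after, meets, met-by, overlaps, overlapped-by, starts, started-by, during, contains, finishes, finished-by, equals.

red_phase = [15:50, 18:15]; teal_phase = [18:05, 20:30].
Compare endpoints: red_phase.start < teal_phase.start, red_phase.start < teal_phase.end, red_phase.end > teal_phase.start, red_phase.end < teal_phase.end.
That pattern is 'overlaps'.

overlaps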